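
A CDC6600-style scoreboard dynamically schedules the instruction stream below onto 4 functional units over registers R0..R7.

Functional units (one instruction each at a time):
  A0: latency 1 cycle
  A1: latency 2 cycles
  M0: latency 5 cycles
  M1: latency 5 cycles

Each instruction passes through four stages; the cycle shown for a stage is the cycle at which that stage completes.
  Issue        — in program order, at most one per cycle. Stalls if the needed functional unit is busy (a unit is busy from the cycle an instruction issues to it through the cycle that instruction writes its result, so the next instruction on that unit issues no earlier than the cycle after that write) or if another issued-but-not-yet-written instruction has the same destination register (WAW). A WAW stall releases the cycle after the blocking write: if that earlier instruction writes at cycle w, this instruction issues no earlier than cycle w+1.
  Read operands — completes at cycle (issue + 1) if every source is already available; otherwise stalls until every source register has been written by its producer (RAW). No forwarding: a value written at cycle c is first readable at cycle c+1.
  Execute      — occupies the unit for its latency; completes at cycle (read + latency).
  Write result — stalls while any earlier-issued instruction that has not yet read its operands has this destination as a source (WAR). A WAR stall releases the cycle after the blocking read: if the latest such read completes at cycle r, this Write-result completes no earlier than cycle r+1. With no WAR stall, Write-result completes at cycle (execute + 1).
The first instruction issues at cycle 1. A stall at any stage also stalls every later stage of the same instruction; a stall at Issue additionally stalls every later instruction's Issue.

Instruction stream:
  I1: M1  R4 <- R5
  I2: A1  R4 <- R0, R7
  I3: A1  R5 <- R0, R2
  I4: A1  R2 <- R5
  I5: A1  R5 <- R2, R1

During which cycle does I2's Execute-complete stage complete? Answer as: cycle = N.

c1: issue I1 (M1)
c2: I1 read-ops
c7: I1 finished on M1
c8: I1→R4
c9: issue I2 (A1)
c10: I2 read-ops
c12: I2 finished on A1
c13: I2→R4
c14: issue I3 (A1)
c15: I3 read-ops
c17: I3 finished on A1
c18: I3→R5
c19: issue I4 (A1)
c20: I4 read-ops
c22: I4 finished on A1
c23: I4→R2
c24: issue I5 (A1)
c25: I5 read-ops
c27: I5 finished on A1
c28: I5→R5

cycle = 12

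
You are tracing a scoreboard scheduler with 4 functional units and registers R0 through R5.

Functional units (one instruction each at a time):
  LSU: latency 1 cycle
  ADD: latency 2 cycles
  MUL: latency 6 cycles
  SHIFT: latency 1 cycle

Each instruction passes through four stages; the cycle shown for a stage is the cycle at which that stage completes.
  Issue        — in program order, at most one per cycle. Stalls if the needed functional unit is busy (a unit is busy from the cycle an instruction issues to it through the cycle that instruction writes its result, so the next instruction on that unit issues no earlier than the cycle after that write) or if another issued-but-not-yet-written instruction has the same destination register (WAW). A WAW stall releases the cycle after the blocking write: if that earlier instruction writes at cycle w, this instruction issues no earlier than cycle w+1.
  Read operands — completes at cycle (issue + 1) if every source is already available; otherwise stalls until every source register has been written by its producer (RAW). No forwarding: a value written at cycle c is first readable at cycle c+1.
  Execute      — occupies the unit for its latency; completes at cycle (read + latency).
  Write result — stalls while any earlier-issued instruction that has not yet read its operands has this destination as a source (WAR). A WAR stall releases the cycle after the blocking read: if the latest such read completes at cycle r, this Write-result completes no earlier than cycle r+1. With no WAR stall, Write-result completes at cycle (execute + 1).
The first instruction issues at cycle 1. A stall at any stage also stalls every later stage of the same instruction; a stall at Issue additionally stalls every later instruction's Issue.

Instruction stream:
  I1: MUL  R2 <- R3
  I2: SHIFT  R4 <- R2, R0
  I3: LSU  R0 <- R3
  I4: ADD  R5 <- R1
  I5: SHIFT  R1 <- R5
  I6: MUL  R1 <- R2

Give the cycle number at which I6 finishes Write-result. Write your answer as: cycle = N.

[1] I1 issues→MUL
[2] I1 reads | I2 issues→SHIFT
[3] I3 issues→LSU
[4] I3 reads | I4 issues→ADD
[5] I3 exec-done | I4 reads
[7] I4 exec-done
[8] I1 exec-done | I4 writes R5
[9] I1 writes R2
[10] I2 reads
[11] I2 exec-done | I3 writes R0
[12] I2 writes R4
[13] I5 issues→SHIFT
[14] I5 reads
[15] I5 exec-done
[16] I5 writes R1
[17] I6 issues→MUL
[18] I6 reads
[24] I6 exec-done
[25] I6 writes R1

cycle = 25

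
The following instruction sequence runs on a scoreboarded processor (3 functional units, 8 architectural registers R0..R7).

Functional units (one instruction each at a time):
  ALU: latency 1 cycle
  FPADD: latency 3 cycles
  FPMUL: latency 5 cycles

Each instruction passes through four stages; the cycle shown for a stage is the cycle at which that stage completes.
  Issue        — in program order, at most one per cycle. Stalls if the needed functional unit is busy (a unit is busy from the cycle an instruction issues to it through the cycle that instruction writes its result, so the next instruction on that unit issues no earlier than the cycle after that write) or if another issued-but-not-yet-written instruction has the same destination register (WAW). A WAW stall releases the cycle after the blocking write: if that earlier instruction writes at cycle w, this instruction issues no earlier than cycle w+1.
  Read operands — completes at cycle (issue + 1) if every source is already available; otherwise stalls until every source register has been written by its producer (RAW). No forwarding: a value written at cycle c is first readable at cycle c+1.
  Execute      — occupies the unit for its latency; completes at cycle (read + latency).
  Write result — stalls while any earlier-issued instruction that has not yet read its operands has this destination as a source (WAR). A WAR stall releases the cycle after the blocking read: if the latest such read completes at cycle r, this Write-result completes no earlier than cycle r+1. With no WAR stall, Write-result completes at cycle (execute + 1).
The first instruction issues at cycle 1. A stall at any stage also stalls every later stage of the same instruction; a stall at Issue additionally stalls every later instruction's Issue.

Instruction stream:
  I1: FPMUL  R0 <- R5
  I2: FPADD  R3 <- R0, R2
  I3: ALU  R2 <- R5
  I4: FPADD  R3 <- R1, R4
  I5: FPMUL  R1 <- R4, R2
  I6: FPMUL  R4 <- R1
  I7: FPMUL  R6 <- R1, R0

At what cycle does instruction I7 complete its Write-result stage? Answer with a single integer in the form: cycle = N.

c1: issue I1 (FPMUL)
c2: I1 read-ops · issue I2 (FPADD)
c3: issue I3 (ALU)
c4: I3 read-ops
c5: I3 finished on ALU
c7: I1 finished on FPMUL
c8: I1→R0
c9: I2 read-ops
c10: I3→R2
c12: I2 finished on FPADD
c13: I2→R3
c14: issue I4 (FPADD)
c15: I4 read-ops · issue I5 (FPMUL)
c16: I5 read-ops
c18: I4 finished on FPADD
c19: I4→R3
c21: I5 finished on FPMUL
c22: I5→R1
c23: issue I6 (FPMUL)
c24: I6 read-ops
c29: I6 finished on FPMUL
c30: I6→R4
c31: issue I7 (FPMUL)
c32: I7 read-ops
c37: I7 finished on FPMUL
c38: I7→R6

cycle = 38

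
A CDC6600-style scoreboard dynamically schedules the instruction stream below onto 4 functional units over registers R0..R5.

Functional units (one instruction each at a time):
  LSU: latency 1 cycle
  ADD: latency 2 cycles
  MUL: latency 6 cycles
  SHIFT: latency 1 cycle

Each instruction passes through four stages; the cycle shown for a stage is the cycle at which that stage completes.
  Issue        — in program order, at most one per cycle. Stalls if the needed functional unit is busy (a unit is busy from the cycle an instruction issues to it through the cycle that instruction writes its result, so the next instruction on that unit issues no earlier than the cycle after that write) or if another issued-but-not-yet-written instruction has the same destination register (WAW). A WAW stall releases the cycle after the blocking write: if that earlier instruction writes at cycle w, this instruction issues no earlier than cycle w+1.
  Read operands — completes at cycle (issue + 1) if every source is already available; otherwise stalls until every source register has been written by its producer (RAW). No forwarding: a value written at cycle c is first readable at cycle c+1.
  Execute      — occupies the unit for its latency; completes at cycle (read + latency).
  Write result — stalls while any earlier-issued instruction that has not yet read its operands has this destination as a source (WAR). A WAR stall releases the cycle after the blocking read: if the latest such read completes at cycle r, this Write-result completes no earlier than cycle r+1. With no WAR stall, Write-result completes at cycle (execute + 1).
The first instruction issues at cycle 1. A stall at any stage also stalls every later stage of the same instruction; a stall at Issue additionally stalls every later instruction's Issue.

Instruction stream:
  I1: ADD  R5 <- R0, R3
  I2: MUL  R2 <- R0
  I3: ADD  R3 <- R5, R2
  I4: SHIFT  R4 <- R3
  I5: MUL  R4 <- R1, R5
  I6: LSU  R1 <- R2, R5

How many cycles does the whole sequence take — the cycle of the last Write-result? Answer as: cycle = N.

[1] I1 dispatched to ADD
[2] I1 operands ready · I2 dispatched to MUL
[3] I2 operands ready
[4] I1 complete
[5] R5←I1
[6] I3 dispatched to ADD
[7] I4 dispatched to SHIFT
[9] I2 complete
[10] R2←I2
[11] I3 operands ready
[13] I3 complete
[14] R3←I3
[15] I4 operands ready
[16] I4 complete
[17] R4←I4
[18] I5 dispatched to MUL
[19] I5 operands ready · I6 dispatched to LSU
[20] I6 operands ready
[21] I6 complete
[22] R1←I6
[25] I5 complete
[26] R4←I5

cycle = 26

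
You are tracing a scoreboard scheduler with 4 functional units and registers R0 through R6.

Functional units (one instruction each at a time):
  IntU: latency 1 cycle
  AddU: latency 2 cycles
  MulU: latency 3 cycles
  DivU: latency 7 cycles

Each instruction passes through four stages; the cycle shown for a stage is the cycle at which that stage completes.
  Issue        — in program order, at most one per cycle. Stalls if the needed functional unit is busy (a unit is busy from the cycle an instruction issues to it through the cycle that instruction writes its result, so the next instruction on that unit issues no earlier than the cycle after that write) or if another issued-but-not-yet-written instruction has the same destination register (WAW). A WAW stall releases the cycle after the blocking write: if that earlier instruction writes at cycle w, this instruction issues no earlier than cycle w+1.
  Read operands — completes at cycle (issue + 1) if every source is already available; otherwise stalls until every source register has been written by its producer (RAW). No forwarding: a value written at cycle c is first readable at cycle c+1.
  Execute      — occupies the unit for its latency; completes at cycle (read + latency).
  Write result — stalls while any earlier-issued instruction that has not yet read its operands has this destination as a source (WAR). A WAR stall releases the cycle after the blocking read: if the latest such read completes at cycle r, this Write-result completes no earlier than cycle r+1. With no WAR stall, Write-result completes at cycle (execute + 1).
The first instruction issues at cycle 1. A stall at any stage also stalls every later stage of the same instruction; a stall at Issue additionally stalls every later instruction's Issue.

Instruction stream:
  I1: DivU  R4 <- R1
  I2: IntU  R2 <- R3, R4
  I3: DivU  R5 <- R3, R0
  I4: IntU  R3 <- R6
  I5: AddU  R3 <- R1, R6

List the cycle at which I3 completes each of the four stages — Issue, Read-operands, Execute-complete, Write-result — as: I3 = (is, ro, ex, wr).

I3 = (11, 12, 19, 20)

1) issue 1, read 2, done 9, write 10
2) issue 2, read 11, done 12, write 13  <RAW R4: wait I1 write@10>
3) issue 11, read 12, done 19, write 20  <struct: DivU busy until I1 writes@10>
4) issue 14, read 15, done 16, write 17  <struct: IntU busy until I2 writes@13>
5) issue 18, read 19, done 21, write 22  <WAW R3: wait I4 write@17>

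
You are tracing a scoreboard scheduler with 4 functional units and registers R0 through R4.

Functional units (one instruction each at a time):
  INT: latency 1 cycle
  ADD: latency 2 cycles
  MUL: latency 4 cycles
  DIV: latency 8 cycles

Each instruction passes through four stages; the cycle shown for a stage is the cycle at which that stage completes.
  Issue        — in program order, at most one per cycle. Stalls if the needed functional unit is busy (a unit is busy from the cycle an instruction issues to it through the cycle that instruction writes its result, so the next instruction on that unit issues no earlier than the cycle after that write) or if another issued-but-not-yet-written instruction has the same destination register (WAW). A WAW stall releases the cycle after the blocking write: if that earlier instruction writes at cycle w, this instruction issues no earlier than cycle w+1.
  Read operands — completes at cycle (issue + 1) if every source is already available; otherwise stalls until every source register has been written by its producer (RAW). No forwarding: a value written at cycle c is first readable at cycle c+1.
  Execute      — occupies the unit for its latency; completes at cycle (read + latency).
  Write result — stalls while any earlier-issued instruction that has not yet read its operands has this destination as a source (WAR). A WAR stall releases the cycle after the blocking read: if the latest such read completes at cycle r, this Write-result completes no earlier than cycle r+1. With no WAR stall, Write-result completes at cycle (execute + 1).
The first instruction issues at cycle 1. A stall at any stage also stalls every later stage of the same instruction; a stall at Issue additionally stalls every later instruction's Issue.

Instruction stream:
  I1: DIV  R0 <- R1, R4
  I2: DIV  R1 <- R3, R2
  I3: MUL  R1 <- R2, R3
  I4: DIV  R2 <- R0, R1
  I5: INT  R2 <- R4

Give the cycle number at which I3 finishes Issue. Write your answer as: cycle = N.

cycle 1: I1 issues→DIV
cycle 2: I1 reads
cycle 10: I1 exec-done
cycle 11: I1 writes R0
cycle 12: I2 issues→DIV
cycle 13: I2 reads
cycle 21: I2 exec-done
cycle 22: I2 writes R1
cycle 23: I3 issues→MUL
cycle 24: I3 reads, I4 issues→DIV
cycle 28: I3 exec-done
cycle 29: I3 writes R1
cycle 30: I4 reads
cycle 38: I4 exec-done
cycle 39: I4 writes R2
cycle 40: I5 issues→INT
cycle 41: I5 reads
cycle 42: I5 exec-done
cycle 43: I5 writes R2

cycle = 23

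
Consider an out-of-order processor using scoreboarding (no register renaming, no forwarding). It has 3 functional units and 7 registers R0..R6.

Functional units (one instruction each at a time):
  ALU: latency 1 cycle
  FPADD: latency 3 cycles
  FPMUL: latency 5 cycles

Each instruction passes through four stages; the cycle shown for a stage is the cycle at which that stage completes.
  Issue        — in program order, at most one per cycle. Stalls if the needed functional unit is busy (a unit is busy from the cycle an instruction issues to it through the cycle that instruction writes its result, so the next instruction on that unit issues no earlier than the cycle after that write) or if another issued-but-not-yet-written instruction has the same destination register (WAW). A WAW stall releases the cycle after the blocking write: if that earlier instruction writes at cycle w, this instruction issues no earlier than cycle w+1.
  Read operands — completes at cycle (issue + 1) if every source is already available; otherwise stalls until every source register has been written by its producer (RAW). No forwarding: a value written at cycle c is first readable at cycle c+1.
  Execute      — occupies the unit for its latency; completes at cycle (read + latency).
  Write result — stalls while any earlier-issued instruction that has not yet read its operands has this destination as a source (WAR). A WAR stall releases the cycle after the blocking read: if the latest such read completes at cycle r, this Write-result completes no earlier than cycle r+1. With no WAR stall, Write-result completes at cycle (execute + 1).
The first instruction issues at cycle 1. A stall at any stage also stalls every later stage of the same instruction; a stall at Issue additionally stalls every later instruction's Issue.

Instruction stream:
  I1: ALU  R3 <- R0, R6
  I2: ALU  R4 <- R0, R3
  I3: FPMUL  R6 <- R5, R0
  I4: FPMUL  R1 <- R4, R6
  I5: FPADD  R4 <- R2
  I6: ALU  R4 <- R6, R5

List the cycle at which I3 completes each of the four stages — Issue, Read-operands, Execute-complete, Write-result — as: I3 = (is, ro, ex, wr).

I3 = (6, 7, 12, 13)

1) issue 1, read 2, done 3, write 4
2) issue 5, read 6, done 7, write 8  <struct: ALU busy until I1 writes@4>
3) issue 6, read 7, done 12, write 13
4) issue 14, read 15, done 20, write 21  <struct: FPMUL busy until I3 writes@13>
5) issue 15, read 16, done 19, write 20
6) issue 21, read 22, done 23, write 24  <WAW R4: wait I5 write@20>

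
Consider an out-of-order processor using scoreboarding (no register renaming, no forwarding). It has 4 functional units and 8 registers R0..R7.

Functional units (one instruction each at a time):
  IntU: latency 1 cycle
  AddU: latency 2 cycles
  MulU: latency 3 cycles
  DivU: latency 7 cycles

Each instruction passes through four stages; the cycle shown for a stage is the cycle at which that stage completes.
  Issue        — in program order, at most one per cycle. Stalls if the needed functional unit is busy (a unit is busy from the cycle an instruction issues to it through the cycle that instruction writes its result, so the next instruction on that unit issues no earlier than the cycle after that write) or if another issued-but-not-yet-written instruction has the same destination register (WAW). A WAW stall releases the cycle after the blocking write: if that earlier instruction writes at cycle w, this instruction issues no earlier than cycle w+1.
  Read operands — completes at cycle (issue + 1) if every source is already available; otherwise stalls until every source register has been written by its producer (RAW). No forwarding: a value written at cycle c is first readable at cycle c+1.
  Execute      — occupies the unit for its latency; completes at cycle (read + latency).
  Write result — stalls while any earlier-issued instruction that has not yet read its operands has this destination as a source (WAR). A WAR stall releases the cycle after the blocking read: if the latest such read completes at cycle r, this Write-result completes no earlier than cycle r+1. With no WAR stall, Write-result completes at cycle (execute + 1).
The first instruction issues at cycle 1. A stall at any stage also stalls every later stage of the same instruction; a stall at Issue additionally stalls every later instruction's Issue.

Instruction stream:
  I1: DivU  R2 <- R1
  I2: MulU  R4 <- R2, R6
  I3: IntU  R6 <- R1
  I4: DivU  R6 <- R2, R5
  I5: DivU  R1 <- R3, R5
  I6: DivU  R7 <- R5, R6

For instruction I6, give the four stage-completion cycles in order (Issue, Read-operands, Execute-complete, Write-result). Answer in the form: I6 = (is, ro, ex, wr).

I6 = (33, 34, 41, 42)

I1: IS=1 RO=2 EX=9 WR=10
I2: IS=2 RO=11 EX=14 WR=15  [RAW R2: wait I1 write@10]
I3: IS=3 RO=4 EX=5 WR=12  [WAR R6: wait I2 read@11]
I4: IS=13 RO=14 EX=21 WR=22  [WAW R6: wait I3 write@12]
I5: IS=23 RO=24 EX=31 WR=32  [struct: DivU busy until I4 writes@22]
I6: IS=33 RO=34 EX=41 WR=42  [struct: DivU busy until I5 writes@32]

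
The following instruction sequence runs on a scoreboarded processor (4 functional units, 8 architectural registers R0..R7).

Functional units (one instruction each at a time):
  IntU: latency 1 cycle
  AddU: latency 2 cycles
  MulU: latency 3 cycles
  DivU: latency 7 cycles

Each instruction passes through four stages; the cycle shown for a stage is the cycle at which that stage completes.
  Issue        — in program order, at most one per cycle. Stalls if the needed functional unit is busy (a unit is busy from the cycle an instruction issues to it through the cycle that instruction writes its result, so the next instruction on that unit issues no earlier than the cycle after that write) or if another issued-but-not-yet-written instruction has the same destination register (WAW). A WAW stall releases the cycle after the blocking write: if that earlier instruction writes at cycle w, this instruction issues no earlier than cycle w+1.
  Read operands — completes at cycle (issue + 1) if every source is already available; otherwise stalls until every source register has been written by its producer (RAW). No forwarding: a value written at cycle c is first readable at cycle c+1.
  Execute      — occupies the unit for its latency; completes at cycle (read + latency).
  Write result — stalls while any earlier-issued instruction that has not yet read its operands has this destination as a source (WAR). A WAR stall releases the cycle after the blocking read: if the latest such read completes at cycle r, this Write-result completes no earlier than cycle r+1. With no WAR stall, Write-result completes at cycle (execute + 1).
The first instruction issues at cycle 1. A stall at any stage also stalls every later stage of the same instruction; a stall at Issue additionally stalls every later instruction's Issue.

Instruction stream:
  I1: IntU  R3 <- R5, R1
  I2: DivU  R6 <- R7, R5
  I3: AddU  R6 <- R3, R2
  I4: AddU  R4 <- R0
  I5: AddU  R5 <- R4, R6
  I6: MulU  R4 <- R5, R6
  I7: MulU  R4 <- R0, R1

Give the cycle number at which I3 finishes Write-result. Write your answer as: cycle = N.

cycle = 16

I1: IS=1 RO=2 EX=3 WR=4
I2: IS=2 RO=3 EX=10 WR=11
I3: IS=12 RO=13 EX=15 WR=16  [WAW R6: wait I2 write@11]
I4: IS=17 RO=18 EX=20 WR=21  [struct: AddU busy until I3 writes@16]
I5: IS=22 RO=23 EX=25 WR=26  [struct: AddU busy until I4 writes@21]
I6: IS=23 RO=27 EX=30 WR=31  [RAW R5: wait I5 write@26]
I7: IS=32 RO=33 EX=36 WR=37  [struct: MulU busy until I6 writes@31]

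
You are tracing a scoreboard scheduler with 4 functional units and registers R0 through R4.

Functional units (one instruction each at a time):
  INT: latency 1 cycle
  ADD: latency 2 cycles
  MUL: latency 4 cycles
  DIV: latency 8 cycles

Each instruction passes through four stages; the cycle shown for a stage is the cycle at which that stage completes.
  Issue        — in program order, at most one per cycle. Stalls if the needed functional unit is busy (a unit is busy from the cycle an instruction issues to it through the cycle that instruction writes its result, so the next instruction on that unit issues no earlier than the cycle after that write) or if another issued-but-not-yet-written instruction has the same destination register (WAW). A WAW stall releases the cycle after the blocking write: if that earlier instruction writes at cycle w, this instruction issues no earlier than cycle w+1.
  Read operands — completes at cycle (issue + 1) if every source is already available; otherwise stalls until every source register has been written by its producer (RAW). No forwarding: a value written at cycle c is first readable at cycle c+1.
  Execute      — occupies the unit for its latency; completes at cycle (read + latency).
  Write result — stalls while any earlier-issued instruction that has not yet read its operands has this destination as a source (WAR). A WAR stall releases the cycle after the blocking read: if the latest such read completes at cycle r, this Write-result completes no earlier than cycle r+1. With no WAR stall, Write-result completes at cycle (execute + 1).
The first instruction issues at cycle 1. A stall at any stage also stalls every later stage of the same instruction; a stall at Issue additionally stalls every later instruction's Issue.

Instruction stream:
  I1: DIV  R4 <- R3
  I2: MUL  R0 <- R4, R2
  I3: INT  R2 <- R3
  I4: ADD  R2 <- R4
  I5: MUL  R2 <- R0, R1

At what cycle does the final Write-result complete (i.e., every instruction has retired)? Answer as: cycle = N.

  I1 | 1 | 2 | 10 | 11
  I2 | 2 | 12 | 16 | 17   RAW R4: wait I1 write@11
  I3 | 3 | 4 | 5 | 13   WAR R2: wait I2 read@12
  I4 | 14 | 15 | 17 | 18   WAW R2: wait I3 write@13
  I5 | 19 | 20 | 24 | 25   WAW R2: wait I4 write@18

cycle = 25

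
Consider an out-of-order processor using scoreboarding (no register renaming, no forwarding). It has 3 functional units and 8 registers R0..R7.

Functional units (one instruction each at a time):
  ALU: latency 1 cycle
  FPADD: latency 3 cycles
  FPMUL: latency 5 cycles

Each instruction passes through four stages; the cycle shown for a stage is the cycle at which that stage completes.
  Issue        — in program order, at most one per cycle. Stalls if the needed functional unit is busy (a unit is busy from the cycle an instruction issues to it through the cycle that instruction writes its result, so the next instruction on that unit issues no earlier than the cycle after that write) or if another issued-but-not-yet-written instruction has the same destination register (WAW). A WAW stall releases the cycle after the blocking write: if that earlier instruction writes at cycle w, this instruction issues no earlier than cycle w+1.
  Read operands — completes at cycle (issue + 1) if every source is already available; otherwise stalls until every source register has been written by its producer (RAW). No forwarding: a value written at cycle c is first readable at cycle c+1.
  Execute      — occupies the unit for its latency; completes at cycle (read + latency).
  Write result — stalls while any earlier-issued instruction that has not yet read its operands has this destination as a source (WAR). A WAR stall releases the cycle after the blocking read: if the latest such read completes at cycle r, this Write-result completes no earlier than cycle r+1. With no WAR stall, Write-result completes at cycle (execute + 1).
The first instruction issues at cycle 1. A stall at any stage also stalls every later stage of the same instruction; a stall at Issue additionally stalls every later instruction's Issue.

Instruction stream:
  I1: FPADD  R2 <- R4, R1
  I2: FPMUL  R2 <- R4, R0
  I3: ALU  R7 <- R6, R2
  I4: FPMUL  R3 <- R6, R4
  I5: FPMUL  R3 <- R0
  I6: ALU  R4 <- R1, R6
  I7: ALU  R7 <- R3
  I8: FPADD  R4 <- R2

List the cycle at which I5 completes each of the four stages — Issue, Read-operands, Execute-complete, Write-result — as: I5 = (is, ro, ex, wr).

I5 = (23, 24, 29, 30)

[I1] 1/2/5/6
[I2] 7/8/13/14  (WAW R2: wait I1 write@6)
[I3] 8/15/16/17  (RAW R2: wait I2 write@14)
[I4] 15/16/21/22  (struct: FPMUL busy until I2 writes@14)
[I5] 23/24/29/30  (struct: FPMUL busy until I4 writes@22)
[I6] 24/25/26/27
[I7] 28/31/32/33  (struct: ALU busy until I6 writes@27; RAW R3: wait I5 write@30)
[I8] 29/30/33/34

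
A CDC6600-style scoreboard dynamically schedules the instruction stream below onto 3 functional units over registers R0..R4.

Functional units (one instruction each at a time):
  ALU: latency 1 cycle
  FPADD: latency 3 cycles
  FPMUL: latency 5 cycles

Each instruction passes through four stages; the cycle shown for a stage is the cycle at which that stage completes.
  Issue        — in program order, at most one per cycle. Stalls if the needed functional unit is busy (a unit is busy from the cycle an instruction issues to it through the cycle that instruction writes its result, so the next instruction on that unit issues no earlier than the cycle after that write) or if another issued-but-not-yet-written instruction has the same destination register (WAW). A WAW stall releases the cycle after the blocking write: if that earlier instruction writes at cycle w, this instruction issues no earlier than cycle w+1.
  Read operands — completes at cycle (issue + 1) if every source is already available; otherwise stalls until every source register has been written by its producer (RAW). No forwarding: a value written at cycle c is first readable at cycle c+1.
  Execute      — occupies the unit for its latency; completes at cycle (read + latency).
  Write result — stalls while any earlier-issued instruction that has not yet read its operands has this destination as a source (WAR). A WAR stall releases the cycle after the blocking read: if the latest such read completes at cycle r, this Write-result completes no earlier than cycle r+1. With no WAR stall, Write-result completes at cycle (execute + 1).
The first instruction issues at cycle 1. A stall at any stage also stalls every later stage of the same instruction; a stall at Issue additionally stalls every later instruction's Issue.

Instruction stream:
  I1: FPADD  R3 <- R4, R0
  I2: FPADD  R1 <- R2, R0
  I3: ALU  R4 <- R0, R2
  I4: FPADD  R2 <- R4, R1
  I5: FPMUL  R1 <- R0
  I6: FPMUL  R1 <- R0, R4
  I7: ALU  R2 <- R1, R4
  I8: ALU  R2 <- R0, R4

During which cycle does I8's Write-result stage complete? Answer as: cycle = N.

t=1  I1→FPADD
t=2  I1 RO
t=5  I1 EX
t=6  I1 WR R3
t=7  I2→FPADD
t=8  I2 RO · I3→ALU
t=9  I3 RO
t=10  I3 EX
t=11  I2 EX · I3 WR R4
t=12  I2 WR R1
t=13  I4→FPADD
t=14  I4 RO · I5→FPMUL
t=15  I5 RO
t=17  I4 EX
t=18  I4 WR R2
t=20  I5 EX
t=21  I5 WR R1
t=22  I6→FPMUL
t=23  I6 RO · I7→ALU
t=28  I6 EX
t=29  I6 WR R1
t=30  I7 RO
t=31  I7 EX
t=32  I7 WR R2
t=33  I8→ALU
t=34  I8 RO
t=35  I8 EX
t=36  I8 WR R2

cycle = 36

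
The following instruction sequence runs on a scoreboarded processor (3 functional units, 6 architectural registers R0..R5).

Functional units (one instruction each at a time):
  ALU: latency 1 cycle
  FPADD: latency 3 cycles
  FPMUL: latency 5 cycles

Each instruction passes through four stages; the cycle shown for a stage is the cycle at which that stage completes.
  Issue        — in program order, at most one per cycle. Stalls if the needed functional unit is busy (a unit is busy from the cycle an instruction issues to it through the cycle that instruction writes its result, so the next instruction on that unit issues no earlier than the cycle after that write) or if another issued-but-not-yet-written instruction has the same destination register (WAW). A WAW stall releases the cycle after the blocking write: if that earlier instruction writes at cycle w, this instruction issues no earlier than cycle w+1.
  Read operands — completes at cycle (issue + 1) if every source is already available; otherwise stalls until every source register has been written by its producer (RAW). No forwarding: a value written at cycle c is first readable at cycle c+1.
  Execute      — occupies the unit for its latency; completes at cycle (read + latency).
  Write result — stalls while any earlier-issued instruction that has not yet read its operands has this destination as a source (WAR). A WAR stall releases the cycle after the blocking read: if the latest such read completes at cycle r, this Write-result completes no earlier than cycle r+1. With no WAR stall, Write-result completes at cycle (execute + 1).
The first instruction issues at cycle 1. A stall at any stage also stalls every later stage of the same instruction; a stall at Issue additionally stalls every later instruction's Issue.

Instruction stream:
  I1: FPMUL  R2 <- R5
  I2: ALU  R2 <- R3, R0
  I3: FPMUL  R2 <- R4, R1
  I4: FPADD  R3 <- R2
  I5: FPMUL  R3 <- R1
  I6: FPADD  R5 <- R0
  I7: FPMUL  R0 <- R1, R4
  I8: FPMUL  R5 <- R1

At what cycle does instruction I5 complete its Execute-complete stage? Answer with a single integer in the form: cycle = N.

cycle = 32

I1  is:1  ro:2  ex:7  wr:8
I2  is:9  ro:10  ex:11  wr:12  — WAW R2: wait I1 write@8
I3  is:13  ro:14  ex:19  wr:20  — WAW R2: wait I2 write@12
I4  is:14  ro:21  ex:24  wr:25  — RAW R2: wait I3 write@20
I5  is:26  ro:27  ex:32  wr:33  — WAW R3: wait I4 write@25
I6  is:27  ro:28  ex:31  wr:32
I7  is:34  ro:35  ex:40  wr:41  — struct: FPMUL busy until I5 writes@33
I8  is:42  ro:43  ex:48  wr:49  — struct: FPMUL busy until I7 writes@41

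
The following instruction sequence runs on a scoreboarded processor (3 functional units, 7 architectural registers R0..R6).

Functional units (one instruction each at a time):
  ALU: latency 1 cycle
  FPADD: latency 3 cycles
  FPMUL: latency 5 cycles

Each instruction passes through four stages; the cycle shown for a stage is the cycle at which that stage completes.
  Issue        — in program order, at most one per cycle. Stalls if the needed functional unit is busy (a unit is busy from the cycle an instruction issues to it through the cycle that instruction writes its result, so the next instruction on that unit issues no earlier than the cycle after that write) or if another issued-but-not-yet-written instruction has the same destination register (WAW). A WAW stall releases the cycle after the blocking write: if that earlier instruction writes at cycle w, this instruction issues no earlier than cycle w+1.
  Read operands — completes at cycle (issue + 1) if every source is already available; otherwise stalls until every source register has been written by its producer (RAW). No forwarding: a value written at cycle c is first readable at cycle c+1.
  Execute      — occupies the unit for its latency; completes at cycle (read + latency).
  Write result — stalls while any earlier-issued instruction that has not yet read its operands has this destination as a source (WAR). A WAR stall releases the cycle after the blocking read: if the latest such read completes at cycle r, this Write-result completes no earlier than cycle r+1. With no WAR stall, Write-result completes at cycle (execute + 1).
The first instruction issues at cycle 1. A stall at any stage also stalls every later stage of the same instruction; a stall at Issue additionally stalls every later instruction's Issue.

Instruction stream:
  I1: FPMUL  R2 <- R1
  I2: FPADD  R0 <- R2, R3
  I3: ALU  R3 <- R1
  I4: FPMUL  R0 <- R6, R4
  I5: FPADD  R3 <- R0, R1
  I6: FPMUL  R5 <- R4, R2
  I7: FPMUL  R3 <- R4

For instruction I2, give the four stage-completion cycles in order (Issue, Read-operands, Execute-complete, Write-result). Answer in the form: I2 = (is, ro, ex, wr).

[1] I1 dispatched to FPMUL
[2] I1 operands ready; I2 dispatched to FPADD
[3] I3 dispatched to ALU
[4] I3 operands ready
[5] I3 complete
[7] I1 complete
[8] R2←I1
[9] I2 operands ready
[10] R3←I3
[12] I2 complete
[13] R0←I2
[14] I4 dispatched to FPMUL
[15] I4 operands ready; I5 dispatched to FPADD
[20] I4 complete
[21] R0←I4
[22] I5 operands ready; I6 dispatched to FPMUL
[23] I6 operands ready
[25] I5 complete
[26] R3←I5
[28] I6 complete
[29] R5←I6
[30] I7 dispatched to FPMUL
[31] I7 operands ready
[36] I7 complete
[37] R3←I7

I2 = (2, 9, 12, 13)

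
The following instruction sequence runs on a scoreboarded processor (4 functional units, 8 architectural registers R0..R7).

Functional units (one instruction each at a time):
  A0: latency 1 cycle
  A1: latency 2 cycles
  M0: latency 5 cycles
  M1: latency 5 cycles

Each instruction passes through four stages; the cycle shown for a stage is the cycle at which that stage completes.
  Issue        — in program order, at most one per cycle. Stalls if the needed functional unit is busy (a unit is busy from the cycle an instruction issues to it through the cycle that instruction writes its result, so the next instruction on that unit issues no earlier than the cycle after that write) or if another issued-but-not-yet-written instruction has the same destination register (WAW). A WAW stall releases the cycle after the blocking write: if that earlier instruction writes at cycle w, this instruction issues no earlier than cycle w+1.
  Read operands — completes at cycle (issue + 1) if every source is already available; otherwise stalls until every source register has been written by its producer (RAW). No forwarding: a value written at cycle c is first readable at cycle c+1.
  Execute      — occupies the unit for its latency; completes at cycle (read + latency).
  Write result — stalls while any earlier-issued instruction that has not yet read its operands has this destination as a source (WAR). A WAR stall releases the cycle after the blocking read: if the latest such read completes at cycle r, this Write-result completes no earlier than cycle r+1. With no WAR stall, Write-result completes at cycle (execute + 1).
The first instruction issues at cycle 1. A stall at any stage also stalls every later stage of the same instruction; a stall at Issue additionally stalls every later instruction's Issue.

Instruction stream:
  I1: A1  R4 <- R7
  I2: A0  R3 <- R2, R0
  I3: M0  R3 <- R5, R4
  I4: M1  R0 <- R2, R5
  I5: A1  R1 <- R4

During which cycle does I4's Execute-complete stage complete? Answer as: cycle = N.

cycle 1: issue I1 (A1)
cycle 2: I1 read-ops; issue I2 (A0)
cycle 3: I2 read-ops
cycle 4: I1 finished on A1; I2 finished on A0
cycle 5: I1→R4; I2→R3
cycle 6: issue I3 (M0)
cycle 7: I3 read-ops; issue I4 (M1)
cycle 8: I4 read-ops; issue I5 (A1)
cycle 9: I5 read-ops
cycle 11: I5 finished on A1
cycle 12: I3 finished on M0; I5→R1
cycle 13: I3→R3; I4 finished on M1
cycle 14: I4→R0

cycle = 13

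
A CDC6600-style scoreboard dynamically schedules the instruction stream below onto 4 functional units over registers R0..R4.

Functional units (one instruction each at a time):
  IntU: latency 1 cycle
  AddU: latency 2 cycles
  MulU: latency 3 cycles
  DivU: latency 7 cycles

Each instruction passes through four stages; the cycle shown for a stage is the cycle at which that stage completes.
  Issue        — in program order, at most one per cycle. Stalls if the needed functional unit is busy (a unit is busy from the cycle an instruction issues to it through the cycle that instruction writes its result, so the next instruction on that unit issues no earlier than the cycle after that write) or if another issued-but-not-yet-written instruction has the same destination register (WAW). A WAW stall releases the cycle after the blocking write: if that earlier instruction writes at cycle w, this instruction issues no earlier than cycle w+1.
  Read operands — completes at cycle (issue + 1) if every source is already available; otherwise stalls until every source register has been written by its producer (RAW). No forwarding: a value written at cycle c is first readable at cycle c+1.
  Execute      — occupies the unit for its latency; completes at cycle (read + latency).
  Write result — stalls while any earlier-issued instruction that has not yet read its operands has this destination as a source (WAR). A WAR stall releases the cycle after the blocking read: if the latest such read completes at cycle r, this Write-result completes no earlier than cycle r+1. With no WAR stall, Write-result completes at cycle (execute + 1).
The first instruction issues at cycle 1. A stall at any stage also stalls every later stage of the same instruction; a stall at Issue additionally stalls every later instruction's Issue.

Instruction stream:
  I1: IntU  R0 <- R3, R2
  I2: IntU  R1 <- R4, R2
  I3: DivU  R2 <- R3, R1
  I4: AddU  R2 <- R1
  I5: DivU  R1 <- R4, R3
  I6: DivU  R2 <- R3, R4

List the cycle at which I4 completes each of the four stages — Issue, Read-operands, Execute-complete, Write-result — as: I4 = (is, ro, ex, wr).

I4 = (18, 19, 21, 22)

1) issue 1, read 2, done 3, write 4
2) issue 5, read 6, done 7, write 8  <struct: IntU busy until I1 writes@4>
3) issue 6, read 9, done 16, write 17  <RAW R1: wait I2 write@8>
4) issue 18, read 19, done 21, write 22  <WAW R2: wait I3 write@17>
5) issue 19, read 20, done 27, write 28
6) issue 29, read 30, done 37, write 38  <struct: DivU busy until I5 writes@28>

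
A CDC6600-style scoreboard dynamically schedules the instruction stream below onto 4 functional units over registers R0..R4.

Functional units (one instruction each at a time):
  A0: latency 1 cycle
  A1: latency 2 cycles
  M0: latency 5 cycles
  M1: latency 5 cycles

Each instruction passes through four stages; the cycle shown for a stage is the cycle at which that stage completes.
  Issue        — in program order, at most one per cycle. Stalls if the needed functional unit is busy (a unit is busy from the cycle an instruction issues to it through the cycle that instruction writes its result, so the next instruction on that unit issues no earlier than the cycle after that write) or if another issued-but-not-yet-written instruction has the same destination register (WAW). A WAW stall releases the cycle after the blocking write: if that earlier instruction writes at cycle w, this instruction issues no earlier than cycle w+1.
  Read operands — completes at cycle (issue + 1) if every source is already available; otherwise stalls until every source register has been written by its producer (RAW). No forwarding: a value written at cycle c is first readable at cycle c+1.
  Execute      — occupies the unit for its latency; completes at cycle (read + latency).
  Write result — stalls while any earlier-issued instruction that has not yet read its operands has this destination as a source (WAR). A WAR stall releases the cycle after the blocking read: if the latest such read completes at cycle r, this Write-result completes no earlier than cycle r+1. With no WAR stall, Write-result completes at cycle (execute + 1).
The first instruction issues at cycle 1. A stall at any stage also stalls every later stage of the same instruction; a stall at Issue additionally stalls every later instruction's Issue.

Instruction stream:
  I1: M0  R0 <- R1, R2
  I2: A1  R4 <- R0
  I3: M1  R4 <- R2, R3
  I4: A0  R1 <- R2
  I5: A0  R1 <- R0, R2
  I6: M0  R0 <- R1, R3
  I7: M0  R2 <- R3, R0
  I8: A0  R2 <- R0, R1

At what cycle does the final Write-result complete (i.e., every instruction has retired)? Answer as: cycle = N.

[I1] 1/2/7/8
[I2] 2/9/11/12  (RAW R0: wait I1 write@8)
[I3] 13/14/19/20  (WAW R4: wait I2 write@12)
[I4] 14/15/16/17
[I5] 18/19/20/21  (struct: A0 busy until I4 writes@17)
[I6] 19/22/27/28  (RAW R1: wait I5 write@21)
[I7] 29/30/35/36  (struct: M0 busy until I6 writes@28)
[I8] 37/38/39/40  (WAW R2: wait I7 write@36)

cycle = 40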